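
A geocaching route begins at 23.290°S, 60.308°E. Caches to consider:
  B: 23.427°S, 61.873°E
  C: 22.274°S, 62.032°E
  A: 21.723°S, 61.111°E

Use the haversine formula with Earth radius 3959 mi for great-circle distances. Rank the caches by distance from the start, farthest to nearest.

C, A, B

Distances from the start:
C 22.274°S, 62.032°E: 130.3 mi
A 21.723°S, 61.111°E: 119.8 mi
B 23.427°S, 61.873°E: 99.7 mi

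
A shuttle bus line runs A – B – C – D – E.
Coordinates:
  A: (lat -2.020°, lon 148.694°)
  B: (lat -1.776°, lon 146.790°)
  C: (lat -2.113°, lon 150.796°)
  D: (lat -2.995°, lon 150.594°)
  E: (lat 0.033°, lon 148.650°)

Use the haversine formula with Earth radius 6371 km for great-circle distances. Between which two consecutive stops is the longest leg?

B–C

Leg distances:
A→B: 213.3 km
B→C: 446.8 km
C→D: 100.6 km
D→E: 400.1 km
The longest leg is B–C at 446.8 km.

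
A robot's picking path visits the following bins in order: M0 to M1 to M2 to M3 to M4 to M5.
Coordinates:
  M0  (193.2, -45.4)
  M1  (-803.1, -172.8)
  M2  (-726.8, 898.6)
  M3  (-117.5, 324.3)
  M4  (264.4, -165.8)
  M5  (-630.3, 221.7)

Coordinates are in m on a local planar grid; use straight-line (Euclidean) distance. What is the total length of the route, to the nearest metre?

4512 m

Leg distances:
M0→M1: 1004.4 m  (cumulative 1004.4 m)
M1→M2: 1074.1 m  (cumulative 2078.5 m)
M2→M3: 837.3 m  (cumulative 2915.8 m)
M3→M4: 621.3 m  (cumulative 3537.1 m)
M4→M5: 975.0 m  (cumulative 4512.2 m)
Total route length ≈ 4512 m.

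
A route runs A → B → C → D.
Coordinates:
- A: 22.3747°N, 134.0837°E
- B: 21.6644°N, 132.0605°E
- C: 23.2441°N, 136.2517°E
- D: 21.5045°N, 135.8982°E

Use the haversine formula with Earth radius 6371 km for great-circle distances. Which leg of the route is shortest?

Leg distances:
A→B: 223.0 km
B→C: 465.1 km
C→D: 196.8 km
The shortest leg is C–D at 196.8 km.

C–D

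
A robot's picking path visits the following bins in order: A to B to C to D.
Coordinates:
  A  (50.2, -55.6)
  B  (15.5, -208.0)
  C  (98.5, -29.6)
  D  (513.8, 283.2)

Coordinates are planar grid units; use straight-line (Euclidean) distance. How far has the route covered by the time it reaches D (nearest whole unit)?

873

Leg distances:
A→B: 156.3  (cumulative 156.3)
B→C: 196.8  (cumulative 353.1)
C→D: 519.9  (cumulative 873.0)
Cumulative distance at D ≈ 873.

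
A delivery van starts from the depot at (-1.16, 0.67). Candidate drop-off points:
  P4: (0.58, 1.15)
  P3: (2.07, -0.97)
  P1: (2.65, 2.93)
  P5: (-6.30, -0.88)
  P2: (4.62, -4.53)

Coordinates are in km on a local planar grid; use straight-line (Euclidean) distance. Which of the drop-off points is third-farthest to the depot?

Distance to each, sorted:
P2: 7.8 km
P5: 5.4 km
P1: 4.4 km
P3: 3.6 km
P4: 1.8 km
The third-farthest is P1 at 4.4 km.

P1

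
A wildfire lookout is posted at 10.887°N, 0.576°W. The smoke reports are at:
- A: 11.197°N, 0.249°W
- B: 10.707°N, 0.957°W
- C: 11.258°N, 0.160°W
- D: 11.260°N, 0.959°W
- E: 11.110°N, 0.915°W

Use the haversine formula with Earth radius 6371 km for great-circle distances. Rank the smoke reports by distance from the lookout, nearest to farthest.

E, B, A, D, C

Computing each great-circle distance from 10.887°N, 0.576°W:
E 11.110°N, 0.915°W: 44.5 km
B 10.707°N, 0.957°W: 46.2 km
A 11.197°N, 0.249°W: 49.6 km
D 11.260°N, 0.959°W: 58.9 km
C 11.258°N, 0.160°W: 61.3 km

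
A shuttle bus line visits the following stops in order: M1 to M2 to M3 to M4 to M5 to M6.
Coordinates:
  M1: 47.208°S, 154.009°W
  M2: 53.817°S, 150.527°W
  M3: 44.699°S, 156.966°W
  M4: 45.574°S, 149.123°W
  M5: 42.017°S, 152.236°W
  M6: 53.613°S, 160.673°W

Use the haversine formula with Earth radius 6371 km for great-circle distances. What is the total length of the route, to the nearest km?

4413 km

Leg distances:
M1→M2: 774.8 km  (cumulative 774.8 km)
M2→M3: 1115.3 km  (cumulative 1890.1 km)
M3→M4: 622.6 km  (cumulative 2512.7 km)
M4→M5: 467.7 km  (cumulative 2980.4 km)
M5→M6: 1432.8 km  (cumulative 4413.1 km)
Total route length ≈ 4413 km.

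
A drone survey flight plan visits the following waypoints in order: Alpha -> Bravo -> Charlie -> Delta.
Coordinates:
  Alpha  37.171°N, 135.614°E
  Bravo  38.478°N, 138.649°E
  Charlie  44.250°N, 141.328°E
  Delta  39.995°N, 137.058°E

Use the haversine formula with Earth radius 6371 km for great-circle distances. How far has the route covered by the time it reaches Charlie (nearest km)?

983 km

Leg distances:
Alpha→Bravo: 303.6 km  (cumulative 303.6 km)
Bravo→Charlie: 679.5 km  (cumulative 983.1 km)
Cumulative distance at Charlie ≈ 983 km.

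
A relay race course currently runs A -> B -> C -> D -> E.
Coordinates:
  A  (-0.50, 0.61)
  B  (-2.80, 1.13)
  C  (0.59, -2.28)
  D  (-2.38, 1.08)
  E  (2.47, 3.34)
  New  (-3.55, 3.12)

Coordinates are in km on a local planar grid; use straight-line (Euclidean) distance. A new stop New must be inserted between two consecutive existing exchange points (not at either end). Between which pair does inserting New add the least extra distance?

between D and E

Added distance for inserting New between each consecutive pair:
A–B: 3.7 km
B–C: 4.1 km
C–D: 4.7 km
D–E: 3.0 km
Smallest added distance is 3.0 km, inserting between D and E.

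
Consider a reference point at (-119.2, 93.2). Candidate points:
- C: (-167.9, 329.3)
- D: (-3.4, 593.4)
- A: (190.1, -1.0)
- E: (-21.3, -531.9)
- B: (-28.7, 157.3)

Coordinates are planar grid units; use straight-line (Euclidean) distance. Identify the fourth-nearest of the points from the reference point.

Distances from the reference point ((-119.2, 93.2)):
B: 110.9
C: 241.1
A: 323.3
D: 513.4
E: 632.7
The fourth-nearest is D at 513.4.

D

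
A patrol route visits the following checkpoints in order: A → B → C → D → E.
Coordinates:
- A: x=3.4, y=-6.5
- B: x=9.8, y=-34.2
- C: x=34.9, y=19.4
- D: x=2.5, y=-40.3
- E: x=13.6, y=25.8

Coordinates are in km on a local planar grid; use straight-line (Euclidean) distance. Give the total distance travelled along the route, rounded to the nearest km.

223 km

Leg distances:
A→B: 28.4 km  (cumulative 28.4 km)
B→C: 59.2 km  (cumulative 87.6 km)
C→D: 67.9 km  (cumulative 155.5 km)
D→E: 67.0 km  (cumulative 222.6 km)
Total route length ≈ 223 km.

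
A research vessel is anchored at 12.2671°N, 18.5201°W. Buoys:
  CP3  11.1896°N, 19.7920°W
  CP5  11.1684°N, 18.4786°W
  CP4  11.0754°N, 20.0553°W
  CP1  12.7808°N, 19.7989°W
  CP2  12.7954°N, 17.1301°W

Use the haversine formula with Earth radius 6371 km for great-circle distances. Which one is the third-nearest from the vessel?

Distances from the vessel (12.2671°N, 18.5201°W):
CP5: 122.3 km
CP1: 150.1 km
CP2: 161.9 km
CP3: 183.1 km
CP4: 213.3 km
The third-nearest is CP2 at 161.9 km.

CP2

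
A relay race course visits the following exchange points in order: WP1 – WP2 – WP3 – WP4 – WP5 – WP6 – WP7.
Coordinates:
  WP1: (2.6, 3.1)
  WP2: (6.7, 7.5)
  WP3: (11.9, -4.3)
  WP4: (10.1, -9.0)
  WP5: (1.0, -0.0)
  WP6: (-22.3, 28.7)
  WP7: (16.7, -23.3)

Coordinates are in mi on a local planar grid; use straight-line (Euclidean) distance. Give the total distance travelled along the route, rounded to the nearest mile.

Leg distances:
WP1→WP2: 6.0 mi  (cumulative 6.0 mi)
WP2→WP3: 12.9 mi  (cumulative 18.9 mi)
WP3→WP4: 5.0 mi  (cumulative 23.9 mi)
WP4→WP5: 12.8 mi  (cumulative 36.7 mi)
WP5→WP6: 37.0 mi  (cumulative 73.7 mi)
WP6→WP7: 65.0 mi  (cumulative 138.7 mi)
Total route length ≈ 139 mi.

139 mi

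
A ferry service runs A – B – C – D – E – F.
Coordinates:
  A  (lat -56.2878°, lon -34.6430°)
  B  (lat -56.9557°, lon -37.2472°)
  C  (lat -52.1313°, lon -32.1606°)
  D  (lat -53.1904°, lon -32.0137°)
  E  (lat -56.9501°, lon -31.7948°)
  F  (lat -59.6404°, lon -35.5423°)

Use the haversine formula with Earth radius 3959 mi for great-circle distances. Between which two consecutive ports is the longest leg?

B–C

Leg distances:
A→B: 109.2 mi
B→C: 390.5 mi
C→D: 73.4 mi
D→E: 259.9 mi
E→F: 230.3 mi
The longest leg is B–C at 390.5 mi.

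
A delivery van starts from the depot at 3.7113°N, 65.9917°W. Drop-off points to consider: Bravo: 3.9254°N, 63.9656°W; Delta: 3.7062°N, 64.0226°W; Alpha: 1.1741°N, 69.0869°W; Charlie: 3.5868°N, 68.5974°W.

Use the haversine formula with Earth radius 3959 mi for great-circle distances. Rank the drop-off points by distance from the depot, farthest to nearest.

Computing each great-circle distance from 3.7113°N, 65.9917°W:
Alpha 1.1741°N, 69.0869°W: 276.4 mi
Charlie 3.5868°N, 68.5974°W: 179.9 mi
Bravo 3.9254°N, 63.9656°W: 140.5 mi
Delta 3.7062°N, 64.0226°W: 135.8 mi

Alpha, Charlie, Bravo, Delta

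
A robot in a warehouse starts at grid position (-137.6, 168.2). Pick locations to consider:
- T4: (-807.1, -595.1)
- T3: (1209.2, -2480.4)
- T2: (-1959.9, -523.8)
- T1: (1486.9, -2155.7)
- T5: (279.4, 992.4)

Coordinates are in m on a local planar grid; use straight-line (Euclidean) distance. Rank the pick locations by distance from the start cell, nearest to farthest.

T5, T4, T2, T1, T3

Distance from the start cell at (-137.6, 168.2) to each:
T5 (279.4, 992.4): 923.7 m
T4 (-807.1, -595.1): 1015.3 m
T2 (-1959.9, -523.8): 1949.3 m
T1 (1486.9, -2155.7): 2835.4 m
T3 (1209.2, -2480.4): 2971.4 m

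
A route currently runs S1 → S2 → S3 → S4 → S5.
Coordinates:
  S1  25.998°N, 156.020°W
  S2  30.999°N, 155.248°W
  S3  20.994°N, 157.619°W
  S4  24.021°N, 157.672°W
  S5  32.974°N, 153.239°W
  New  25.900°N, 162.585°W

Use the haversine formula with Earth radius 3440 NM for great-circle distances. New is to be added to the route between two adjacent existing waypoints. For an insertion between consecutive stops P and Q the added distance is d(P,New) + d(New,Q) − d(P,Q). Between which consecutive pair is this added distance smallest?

between S2 and S3

Added distance for inserting New between each consecutive pair:
S1–S2: 544.9 NM
S2–S3: 281.2 NM
S3–S4: 510.3 NM
S4–S5: 351.1 NM
Smallest added distance is 281.2 NM, inserting between S2 and S3.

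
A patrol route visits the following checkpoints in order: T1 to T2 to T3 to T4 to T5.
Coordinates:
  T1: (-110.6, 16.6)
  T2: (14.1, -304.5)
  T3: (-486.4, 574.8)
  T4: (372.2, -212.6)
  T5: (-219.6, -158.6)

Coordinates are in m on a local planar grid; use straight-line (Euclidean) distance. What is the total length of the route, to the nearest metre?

Leg distances:
T1→T2: 344.5 m  (cumulative 344.5 m)
T2→T3: 1011.8 m  (cumulative 1356.2 m)
T3→T4: 1165.0 m  (cumulative 2521.2 m)
T4→T5: 594.3 m  (cumulative 3115.5 m)
Total route length ≈ 3115 m.

3115 m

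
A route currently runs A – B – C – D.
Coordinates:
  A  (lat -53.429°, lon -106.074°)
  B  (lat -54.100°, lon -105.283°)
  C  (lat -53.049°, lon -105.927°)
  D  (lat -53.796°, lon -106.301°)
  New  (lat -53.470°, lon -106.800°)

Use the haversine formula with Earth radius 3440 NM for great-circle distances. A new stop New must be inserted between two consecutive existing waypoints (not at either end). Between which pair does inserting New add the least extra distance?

Added distance for inserting New between each consecutive pair:
A–B: 42.7 NM
B–C: 38.9 NM
C–D: 19.9 NM
Smallest added distance is 19.9 NM, inserting between C and D.

between C and D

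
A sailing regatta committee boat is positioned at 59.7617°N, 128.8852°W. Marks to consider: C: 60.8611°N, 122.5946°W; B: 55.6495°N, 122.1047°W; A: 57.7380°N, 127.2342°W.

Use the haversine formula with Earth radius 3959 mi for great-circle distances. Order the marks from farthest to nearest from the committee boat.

B, C, A

Distances from the committee boat:
B 55.6495°N, 122.1047°W: 378.3 mi
C 60.8611°N, 122.5946°W: 228.2 mi
A 57.7380°N, 127.2342°W: 151.8 mi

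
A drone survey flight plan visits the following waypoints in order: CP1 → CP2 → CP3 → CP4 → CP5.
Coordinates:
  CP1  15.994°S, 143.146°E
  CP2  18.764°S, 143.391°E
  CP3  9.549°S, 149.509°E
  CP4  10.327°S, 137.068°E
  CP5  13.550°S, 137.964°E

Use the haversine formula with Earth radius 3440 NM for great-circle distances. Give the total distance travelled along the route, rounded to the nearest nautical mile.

Leg distances:
CP1→CP2: 166.9 NM  (cumulative 166.9 NM)
CP2→CP3: 657.7 NM  (cumulative 824.6 NM)
CP3→CP4: 737.2 NM  (cumulative 1561.8 NM)
CP4→CP5: 200.5 NM  (cumulative 1762.3 NM)
Total route length ≈ 1762 NM.

1762 NM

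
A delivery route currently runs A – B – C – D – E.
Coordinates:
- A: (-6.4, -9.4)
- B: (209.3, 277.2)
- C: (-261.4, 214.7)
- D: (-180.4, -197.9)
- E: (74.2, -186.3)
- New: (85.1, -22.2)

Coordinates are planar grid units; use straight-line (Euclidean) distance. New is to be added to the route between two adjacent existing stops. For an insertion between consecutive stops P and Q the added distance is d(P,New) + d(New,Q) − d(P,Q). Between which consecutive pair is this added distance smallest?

between A and B

Added distance for inserting New between each consecutive pair:
A–B: 57.8
B–C: 269.1
C–D: 317.6
D–E: 228.0
Smallest added distance is 57.8, inserting between A and B.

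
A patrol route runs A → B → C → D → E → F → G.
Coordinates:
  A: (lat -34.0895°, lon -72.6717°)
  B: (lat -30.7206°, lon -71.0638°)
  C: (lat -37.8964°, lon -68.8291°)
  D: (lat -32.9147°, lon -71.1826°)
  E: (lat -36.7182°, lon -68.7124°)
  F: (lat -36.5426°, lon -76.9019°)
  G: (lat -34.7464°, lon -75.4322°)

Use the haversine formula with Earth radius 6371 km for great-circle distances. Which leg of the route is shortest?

F–G

Leg distances:
A→B: 403.9 km
B→C: 823.8 km
C→D: 593.5 km
D→E: 479.2 km
E→F: 730.8 km
F→G: 239.8 km
The shortest leg is F–G at 239.8 km.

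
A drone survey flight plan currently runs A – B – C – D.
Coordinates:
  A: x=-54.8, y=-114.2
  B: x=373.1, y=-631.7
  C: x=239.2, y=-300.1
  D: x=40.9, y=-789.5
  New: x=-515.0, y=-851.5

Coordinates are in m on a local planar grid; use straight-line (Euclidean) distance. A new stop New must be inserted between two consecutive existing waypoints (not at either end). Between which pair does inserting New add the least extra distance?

between C and D

Added distance for inserting New between each consecutive pair:
A–B: 1112.5 m
B–C: 1491.6 m
C–D: 965.6 m
Smallest added distance is 965.6 m, inserting between C and D.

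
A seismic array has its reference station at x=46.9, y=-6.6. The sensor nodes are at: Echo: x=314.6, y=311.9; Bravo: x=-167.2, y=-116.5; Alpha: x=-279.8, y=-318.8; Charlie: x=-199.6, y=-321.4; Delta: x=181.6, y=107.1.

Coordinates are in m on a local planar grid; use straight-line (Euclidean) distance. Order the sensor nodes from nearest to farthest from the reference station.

Delta, Bravo, Charlie, Echo, Alpha

Distance from the reference station at x=46.9, y=-6.6 to each:
Delta x=181.6, y=107.1: 176.3 m
Bravo x=-167.2, y=-116.5: 240.7 m
Charlie x=-199.6, y=-321.4: 399.8 m
Echo x=314.6, y=311.9: 416.1 m
Alpha x=-279.8, y=-318.8: 451.9 m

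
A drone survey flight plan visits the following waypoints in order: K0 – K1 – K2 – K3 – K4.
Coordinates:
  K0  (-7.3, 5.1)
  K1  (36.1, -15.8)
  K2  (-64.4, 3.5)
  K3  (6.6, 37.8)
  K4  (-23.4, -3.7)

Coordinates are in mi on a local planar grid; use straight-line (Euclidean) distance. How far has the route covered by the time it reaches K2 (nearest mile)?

151 mi

Leg distances:
K0→K1: 48.2 mi  (cumulative 48.2 mi)
K1→K2: 102.3 mi  (cumulative 150.5 mi)
Cumulative distance at K2 ≈ 151 mi.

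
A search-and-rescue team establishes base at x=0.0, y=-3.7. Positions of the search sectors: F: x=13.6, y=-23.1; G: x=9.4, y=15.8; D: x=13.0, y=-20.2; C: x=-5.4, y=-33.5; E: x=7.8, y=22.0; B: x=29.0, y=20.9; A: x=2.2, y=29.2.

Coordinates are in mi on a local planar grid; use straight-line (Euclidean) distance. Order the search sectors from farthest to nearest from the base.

Distances from the base:
B x=29.0, y=20.9: 38.0 mi
A x=2.2, y=29.2: 33.0 mi
C x=-5.4, y=-33.5: 30.3 mi
E x=7.8, y=22.0: 26.9 mi
F x=13.6, y=-23.1: 23.7 mi
G x=9.4, y=15.8: 21.6 mi
D x=13.0, y=-20.2: 21.0 mi

B, A, C, E, F, G, D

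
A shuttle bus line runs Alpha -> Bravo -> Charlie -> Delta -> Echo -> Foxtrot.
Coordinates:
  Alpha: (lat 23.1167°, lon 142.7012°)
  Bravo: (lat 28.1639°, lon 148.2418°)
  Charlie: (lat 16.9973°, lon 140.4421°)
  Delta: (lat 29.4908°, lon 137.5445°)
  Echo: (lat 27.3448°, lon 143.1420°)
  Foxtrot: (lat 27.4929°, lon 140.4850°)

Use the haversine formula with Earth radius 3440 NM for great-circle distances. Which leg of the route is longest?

Leg distances:
Alpha→Bravo: 426.2 NM
Bravo→Charlie: 797.2 NM
Charlie→Delta: 766.8 NM
Delta→Echo: 322.4 NM
Echo→Foxtrot: 141.9 NM
The longest leg is Bravo–Charlie at 797.2 NM.

Bravo–Charlie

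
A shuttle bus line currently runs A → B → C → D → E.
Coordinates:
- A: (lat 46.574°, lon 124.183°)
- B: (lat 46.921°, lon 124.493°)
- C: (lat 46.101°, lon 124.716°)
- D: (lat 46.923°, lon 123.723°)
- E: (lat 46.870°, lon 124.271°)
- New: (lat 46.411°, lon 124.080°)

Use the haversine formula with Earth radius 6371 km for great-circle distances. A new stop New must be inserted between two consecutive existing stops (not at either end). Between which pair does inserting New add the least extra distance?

between C and D

Added distance for inserting New between each consecutive pair:
A–B: 39.4 km
B–C: 31.9 km
C–D: 4.1 km
D–E: 74.1 km
Smallest added distance is 4.1 km, inserting between C and D.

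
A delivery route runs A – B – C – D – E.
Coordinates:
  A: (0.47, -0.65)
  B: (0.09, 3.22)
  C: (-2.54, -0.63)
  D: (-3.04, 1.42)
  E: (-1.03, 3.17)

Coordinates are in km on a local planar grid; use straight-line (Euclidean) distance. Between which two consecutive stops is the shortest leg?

C–D

Leg distances:
A→B: 3.9 km
B→C: 4.7 km
C→D: 2.1 km
D→E: 2.7 km
The shortest leg is C–D at 2.1 km.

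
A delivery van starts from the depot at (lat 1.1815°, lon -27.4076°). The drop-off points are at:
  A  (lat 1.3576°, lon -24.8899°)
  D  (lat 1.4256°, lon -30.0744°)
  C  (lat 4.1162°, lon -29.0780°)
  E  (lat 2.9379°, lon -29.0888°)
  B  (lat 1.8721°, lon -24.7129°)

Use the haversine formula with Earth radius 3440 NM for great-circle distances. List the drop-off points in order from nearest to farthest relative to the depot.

E, A, D, B, C

Distance from the depot at (lat 1.1815°, lon -27.4076°) to each:
E (lat 2.9379°, lon -29.0888°): 145.9 NM
A (lat 1.3576°, lon -24.8899°): 151.5 NM
D (lat 1.4256°, lon -30.0744°): 160.7 NM
B (lat 1.8721°, lon -24.7129°): 167.0 NM
C (lat 4.1162°, lon -29.0780°): 202.7 NM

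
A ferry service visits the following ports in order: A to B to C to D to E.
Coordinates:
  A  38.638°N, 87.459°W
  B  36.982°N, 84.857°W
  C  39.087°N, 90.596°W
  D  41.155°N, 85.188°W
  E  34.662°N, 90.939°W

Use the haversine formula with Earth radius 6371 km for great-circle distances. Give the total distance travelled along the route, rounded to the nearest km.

Leg distances:
A→B: 293.5 km  (cumulative 293.5 km)
B→C: 554.3 km  (cumulative 847.8 km)
C→D: 514.0 km  (cumulative 1361.8 km)
D→E: 880.3 km  (cumulative 2242.1 km)
Total route length ≈ 2242 km.

2242 km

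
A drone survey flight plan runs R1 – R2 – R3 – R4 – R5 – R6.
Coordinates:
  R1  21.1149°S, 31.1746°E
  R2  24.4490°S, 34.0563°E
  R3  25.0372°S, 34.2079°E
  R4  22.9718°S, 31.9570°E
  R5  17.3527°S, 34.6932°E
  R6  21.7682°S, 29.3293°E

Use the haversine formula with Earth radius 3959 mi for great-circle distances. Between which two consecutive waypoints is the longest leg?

R5–R6

Leg distances:
R1→R2: 294.6 mi
R2→R3: 41.7 mi
R3→R4: 201.4 mi
R4→R5: 426.9 mi
R5→R6: 463.6 mi
The longest leg is R5–R6 at 463.6 mi.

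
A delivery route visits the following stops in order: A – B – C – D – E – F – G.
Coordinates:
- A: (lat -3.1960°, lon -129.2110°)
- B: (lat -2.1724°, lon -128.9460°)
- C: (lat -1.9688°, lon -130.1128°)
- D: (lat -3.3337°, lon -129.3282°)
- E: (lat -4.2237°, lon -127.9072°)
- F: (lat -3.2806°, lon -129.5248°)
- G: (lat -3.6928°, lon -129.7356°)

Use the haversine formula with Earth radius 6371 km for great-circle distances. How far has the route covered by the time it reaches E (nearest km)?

610 km

Leg distances:
A→B: 117.6 km  (cumulative 117.6 km)
B→C: 131.6 km  (cumulative 249.2 km)
C→D: 175.0 km  (cumulative 424.2 km)
D→E: 186.1 km  (cumulative 610.3 km)
Cumulative distance at E ≈ 610 km.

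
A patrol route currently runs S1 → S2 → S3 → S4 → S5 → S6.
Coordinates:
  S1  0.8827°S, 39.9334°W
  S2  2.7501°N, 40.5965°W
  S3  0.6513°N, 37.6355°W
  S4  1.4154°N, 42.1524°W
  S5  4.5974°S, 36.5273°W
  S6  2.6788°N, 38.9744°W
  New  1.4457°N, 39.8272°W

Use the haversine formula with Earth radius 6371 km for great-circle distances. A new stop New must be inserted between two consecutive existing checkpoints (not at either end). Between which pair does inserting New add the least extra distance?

Added distance for inserting New between each consecutive pair:
S1–S2: 16.9 km
S2–S3: 24.1 km
S3–S4: 8.4 km
S4–S5: 108.8 km
S5–S6: 78.6 km
Smallest added distance is 8.4 km, inserting between S3 and S4.

between S3 and S4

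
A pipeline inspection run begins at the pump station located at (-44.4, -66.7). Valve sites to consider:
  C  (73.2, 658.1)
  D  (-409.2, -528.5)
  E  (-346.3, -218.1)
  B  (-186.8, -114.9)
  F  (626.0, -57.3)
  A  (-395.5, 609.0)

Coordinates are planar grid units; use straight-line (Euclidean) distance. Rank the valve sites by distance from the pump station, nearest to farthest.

Distance from the pump station at (-44.4, -66.7) to each:
B (-186.8, -114.9): 150.3
E (-346.3, -218.1): 337.7
D (-409.2, -528.5): 588.5
F (626.0, -57.3): 670.5
C (73.2, 658.1): 734.3
A (-395.5, 609.0): 761.5

B, E, D, F, C, A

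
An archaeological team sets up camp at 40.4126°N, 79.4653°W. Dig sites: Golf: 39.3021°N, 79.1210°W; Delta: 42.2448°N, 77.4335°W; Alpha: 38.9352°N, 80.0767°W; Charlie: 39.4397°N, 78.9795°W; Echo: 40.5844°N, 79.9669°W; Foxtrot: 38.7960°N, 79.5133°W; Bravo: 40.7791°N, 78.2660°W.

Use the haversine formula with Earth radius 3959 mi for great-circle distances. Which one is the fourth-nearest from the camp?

Golf

Distance to each, sorted:
Echo: 28.9 mi
Bravo: 67.8 mi
Charlie: 72.0 mi
Golf: 78.9 mi
Alpha: 107.1 mi
Foxtrot: 111.7 mi
Delta: 164.7 mi
The fourth-nearest is Golf at 78.9 mi.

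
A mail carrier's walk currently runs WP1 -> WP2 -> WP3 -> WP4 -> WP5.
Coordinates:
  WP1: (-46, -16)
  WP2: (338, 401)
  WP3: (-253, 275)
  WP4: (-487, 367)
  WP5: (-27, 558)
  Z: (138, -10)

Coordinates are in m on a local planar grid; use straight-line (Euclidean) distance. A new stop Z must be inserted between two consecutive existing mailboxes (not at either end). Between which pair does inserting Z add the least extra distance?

Added distance for inserting Z between each consecutive pair:
WP1–WP2: 74.3 m
WP2–WP3: 336.6 m
WP3–WP4: 962.3 m
WP4–WP5: 823.3 m
Smallest added distance is 74.3 m, inserting between WP1 and WP2.

between WP1 and WP2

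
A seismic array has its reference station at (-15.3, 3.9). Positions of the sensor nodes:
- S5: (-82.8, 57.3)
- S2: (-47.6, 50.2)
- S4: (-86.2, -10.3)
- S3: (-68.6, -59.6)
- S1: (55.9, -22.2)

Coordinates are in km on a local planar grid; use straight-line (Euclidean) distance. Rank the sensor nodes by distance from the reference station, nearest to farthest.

S2, S4, S1, S3, S5

Computing each straight-line distance from (-15.3, 3.9):
S2 (-47.6, 50.2): 56.5 km
S4 (-86.2, -10.3): 72.3 km
S1 (55.9, -22.2): 75.8 km
S3 (-68.6, -59.6): 82.9 km
S5 (-82.8, 57.3): 86.1 km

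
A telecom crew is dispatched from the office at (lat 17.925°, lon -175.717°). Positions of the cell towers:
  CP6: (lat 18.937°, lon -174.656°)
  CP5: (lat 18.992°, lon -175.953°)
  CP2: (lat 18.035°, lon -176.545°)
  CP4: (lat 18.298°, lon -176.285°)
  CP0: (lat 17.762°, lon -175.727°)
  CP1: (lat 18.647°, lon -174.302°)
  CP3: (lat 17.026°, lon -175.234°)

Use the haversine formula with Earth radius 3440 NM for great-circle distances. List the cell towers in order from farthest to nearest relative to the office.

CP1, CP6, CP5, CP3, CP2, CP4, CP0

Distance from the office at (lat 17.925°, lon -175.717°) to each:
CP1 (lat 18.647°, lon -174.302°): 91.6 NM
CP6 (lat 18.937°, lon -174.656°): 85.7 NM
CP5 (lat 18.992°, lon -175.953°): 65.5 NM
CP3 (lat 17.026°, lon -175.234°): 60.7 NM
CP2 (lat 18.035°, lon -176.545°): 47.7 NM
CP4 (lat 18.298°, lon -176.285°): 39.4 NM
CP0 (lat 17.762°, lon -175.727°): 9.8 NM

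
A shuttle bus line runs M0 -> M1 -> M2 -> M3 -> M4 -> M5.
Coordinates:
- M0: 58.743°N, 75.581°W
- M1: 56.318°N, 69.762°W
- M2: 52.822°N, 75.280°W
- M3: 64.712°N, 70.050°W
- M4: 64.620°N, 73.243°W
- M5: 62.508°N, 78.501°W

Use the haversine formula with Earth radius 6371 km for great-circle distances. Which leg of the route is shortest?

M3–M4

Leg distances:
M0→M1: 439.5 km
M1→M2: 526.6 km
M2→M3: 1354.9 km
M3→M4: 152.2 km
M4→M5: 350.4 km
The shortest leg is M3–M4 at 152.2 km.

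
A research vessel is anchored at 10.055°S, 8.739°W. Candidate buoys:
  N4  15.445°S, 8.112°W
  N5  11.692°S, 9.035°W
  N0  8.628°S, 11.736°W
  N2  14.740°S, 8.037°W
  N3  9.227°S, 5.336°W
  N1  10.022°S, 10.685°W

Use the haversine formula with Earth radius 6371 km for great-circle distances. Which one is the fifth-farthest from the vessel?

Distances from the vessel (10.055°S, 8.739°W):
N4: 603.2 km
N2: 526.5 km
N3: 384.2 km
N0: 365.1 km
N1: 213.1 km
N5: 184.9 km
The fifth-farthest is N1 at 213.1 km.

N1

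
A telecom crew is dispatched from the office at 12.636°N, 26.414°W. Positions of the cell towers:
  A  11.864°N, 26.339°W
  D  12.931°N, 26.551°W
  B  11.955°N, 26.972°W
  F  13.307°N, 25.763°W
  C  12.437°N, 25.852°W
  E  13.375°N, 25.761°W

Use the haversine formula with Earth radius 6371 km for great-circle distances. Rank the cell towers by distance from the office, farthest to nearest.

E, F, B, A, C, D

Distance from the office at 12.636°N, 26.414°W to each:
E 13.375°N, 25.761°W: 108.4 km
F 13.307°N, 25.763°W: 102.7 km
B 11.955°N, 26.972°W: 97.0 km
A 11.864°N, 26.339°W: 86.2 km
C 12.437°N, 25.852°W: 64.9 km
D 12.931°N, 26.551°W: 36.0 km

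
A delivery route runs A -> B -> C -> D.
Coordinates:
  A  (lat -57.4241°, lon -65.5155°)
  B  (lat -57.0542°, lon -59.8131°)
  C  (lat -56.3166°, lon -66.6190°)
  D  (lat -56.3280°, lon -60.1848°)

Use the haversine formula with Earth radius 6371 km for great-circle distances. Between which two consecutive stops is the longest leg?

Leg distances:
A→B: 345.5 km
B→C: 423.5 km
C→D: 396.6 km
The longest leg is B–C at 423.5 km.

B–C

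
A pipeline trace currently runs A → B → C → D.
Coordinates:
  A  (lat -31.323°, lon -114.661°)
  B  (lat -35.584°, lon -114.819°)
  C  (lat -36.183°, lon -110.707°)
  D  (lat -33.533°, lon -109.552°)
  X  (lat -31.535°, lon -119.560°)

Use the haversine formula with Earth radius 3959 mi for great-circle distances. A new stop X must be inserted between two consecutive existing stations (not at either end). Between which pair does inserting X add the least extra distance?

Added distance for inserting X between each consecutive pair:
A–B: 385.4 mi
B–C: 757.5 mi
C–D: 1005.0 mi
Smallest added distance is 385.4 mi, inserting between A and B.

between A and B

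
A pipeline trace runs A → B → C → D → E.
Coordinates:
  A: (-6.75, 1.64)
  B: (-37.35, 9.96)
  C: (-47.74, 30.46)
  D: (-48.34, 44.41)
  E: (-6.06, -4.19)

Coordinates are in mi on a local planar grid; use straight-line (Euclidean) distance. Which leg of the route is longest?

Leg distances:
A→B: 31.7 mi
B→C: 23.0 mi
C→D: 14.0 mi
D→E: 64.4 mi
The longest leg is D–E at 64.4 mi.

D–E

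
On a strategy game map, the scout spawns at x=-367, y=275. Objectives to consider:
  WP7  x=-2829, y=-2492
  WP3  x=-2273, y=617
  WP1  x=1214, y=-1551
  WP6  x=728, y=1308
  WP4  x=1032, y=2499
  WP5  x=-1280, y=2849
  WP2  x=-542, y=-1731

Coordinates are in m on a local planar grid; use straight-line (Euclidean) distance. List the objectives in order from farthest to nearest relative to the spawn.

Distance from the spawn at x=-367, y=275 to each:
WP7 x=-2829, y=-2492: 3703.7 m
WP5 x=-1280, y=2849: 2731.1 m
WP4 x=1032, y=2499: 2627.4 m
WP1 x=1214, y=-1551: 2415.3 m
WP2 x=-542, y=-1731: 2013.6 m
WP3 x=-2273, y=617: 1936.4 m
WP6 x=728, y=1308: 1505.4 m

WP7, WP5, WP4, WP1, WP2, WP3, WP6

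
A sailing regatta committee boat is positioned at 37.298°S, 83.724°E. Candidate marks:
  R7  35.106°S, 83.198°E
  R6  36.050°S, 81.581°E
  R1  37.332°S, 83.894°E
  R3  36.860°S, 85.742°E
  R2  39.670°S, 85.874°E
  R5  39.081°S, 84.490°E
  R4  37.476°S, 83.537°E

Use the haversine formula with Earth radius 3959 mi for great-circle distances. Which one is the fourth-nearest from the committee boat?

R5

Distance to each, sorted:
R1: 9.6 mi
R4: 16.0 mi
R3: 115.3 mi
R5: 130.0 mi
R6: 146.8 mi
R7: 154.3 mi
R2: 200.9 mi
The fourth-nearest is R5 at 130.0 mi.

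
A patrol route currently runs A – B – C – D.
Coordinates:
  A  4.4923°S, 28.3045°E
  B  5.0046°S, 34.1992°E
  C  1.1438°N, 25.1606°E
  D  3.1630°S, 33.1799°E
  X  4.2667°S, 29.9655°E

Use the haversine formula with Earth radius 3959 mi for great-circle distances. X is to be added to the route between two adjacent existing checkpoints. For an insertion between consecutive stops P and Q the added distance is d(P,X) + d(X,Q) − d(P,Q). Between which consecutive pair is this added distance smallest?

between A and B

Added distance for inserting X between each consecutive pair:
A–B: 4.0 mi
B–C: 41.0 mi
C–D: 105.4 mi
Smallest added distance is 4.0 mi, inserting between A and B.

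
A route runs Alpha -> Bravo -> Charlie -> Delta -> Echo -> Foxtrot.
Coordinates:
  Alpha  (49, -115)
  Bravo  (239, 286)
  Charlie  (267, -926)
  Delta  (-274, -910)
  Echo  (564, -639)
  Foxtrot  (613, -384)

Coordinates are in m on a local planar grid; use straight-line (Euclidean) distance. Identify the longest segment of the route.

Bravo–Charlie

Leg distances:
Alpha→Bravo: 443.7 m
Bravo→Charlie: 1212.3 m
Charlie→Delta: 541.2 m
Delta→Echo: 880.7 m
Echo→Foxtrot: 259.7 m
The longest leg is Bravo–Charlie at 1212.3 m.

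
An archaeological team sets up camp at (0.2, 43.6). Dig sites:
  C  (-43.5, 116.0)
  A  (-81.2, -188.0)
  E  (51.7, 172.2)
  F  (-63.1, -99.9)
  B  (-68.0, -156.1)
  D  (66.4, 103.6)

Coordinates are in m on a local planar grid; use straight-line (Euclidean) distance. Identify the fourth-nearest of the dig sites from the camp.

F

Distance to each, sorted:
C: 84.6 m
D: 89.3 m
E: 138.5 m
F: 156.8 m
B: 211.0 m
A: 245.5 m
The fourth-nearest is F at 156.8 m.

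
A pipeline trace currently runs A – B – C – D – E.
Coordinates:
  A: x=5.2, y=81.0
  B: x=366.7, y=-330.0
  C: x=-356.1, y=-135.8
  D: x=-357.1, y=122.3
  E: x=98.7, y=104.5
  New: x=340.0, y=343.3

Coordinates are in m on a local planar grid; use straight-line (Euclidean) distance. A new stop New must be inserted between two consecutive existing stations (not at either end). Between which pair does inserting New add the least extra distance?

between A and B

Added distance for inserting New between each consecutive pair:
A–B: 551.8 m
B–C: 770.4 m
C–D: 1318.2 m
D–E: 614.6 m
Smallest added distance is 551.8 m, inserting between A and B.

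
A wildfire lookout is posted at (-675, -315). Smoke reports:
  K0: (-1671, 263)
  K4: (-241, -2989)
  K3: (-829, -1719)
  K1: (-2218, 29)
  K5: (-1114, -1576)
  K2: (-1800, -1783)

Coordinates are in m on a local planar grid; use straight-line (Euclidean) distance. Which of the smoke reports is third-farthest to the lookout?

K1

Distances from the lookout ((-675, -315)):
K4: 2709.0 m
K2: 1849.5 m
K1: 1580.9 m
K3: 1412.4 m
K5: 1335.2 m
K0: 1151.6 m
The third-farthest is K1 at 1580.9 m.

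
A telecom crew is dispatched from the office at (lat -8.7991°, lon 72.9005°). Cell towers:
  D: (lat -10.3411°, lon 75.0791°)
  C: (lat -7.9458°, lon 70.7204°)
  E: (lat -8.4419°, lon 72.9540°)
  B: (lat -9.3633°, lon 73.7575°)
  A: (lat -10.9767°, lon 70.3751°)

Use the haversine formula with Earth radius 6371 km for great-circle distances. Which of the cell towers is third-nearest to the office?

C

Distances from the office ((lat -8.7991°, lon 72.9005°)):
E: 40.2 km
B: 113.1 km
C: 257.9 km
D: 294.0 km
A: 367.6 km
The third-nearest is C at 257.9 km.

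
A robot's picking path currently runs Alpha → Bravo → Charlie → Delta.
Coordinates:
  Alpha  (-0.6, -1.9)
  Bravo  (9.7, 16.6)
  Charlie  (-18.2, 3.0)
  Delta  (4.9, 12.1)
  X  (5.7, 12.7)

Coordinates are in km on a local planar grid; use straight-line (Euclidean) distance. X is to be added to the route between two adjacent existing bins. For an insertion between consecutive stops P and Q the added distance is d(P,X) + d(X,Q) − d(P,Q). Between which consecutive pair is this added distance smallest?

between Alpha and Bravo

Added distance for inserting X between each consecutive pair:
Alpha–Bravo: 0.3 km
Bravo–Charlie: 0.3 km
Charlie–Delta: 2.0 km
Smallest added distance is 0.3 km, inserting between Alpha and Bravo.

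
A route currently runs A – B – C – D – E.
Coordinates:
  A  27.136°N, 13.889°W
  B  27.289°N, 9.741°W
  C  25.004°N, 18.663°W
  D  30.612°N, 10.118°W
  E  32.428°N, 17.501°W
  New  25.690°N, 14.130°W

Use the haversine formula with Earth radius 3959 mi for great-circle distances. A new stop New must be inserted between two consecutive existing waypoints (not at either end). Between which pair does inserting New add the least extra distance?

between B and C

Added distance for inserting New between each consecutive pair:
A–B: 139.0 mi
B–C: 4.7 mi
C–D: 55.8 mi
D–E: 474.3 mi
Smallest added distance is 4.7 mi, inserting between B and C.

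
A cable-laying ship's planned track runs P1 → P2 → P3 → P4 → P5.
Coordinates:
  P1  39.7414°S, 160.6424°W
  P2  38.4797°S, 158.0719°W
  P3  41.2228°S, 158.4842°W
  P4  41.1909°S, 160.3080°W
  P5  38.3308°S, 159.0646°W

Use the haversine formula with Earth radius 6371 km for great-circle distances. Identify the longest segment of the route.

Leg distances:
P1→P2: 262.4 km
P2→P3: 307.0 km
P3→P4: 152.6 km
P4→P5: 335.3 km
The longest leg is P4–P5 at 335.3 km.

P4–P5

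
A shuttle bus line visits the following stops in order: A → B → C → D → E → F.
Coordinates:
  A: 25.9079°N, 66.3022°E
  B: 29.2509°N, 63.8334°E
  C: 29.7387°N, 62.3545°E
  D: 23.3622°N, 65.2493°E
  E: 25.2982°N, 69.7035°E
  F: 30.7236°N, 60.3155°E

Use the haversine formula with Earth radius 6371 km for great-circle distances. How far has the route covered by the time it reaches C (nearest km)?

Leg distances:
A→B: 444.2 km  (cumulative 444.2 km)
B→C: 153.1 km  (cumulative 597.3 km)
Cumulative distance at C ≈ 597 km.

597 km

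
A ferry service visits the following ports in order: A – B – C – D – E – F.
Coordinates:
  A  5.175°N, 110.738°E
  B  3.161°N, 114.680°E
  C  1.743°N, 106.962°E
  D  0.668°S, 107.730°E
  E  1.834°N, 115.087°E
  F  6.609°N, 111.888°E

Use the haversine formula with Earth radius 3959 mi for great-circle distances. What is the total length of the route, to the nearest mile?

1955 mi

Leg distances:
A→B: 305.2 mi  (cumulative 305.2 mi)
B→C: 541.7 mi  (cumulative 846.9 mi)
C→D: 174.8 mi  (cumulative 1021.8 mi)
D→E: 536.9 mi  (cumulative 1558.7 mi)
E→F: 396.8 mi  (cumulative 1955.4 mi)
Total route length ≈ 1955 mi.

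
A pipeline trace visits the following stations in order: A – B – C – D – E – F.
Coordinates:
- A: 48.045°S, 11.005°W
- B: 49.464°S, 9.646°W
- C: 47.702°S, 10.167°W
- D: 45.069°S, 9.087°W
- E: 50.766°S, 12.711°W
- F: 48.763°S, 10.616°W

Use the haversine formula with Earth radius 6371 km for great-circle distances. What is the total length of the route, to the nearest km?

Leg distances:
A→B: 186.6 km  (cumulative 186.6 km)
B→C: 199.6 km  (cumulative 386.2 km)
C→D: 304.3 km  (cumulative 690.5 km)
D→E: 688.4 km  (cumulative 1378.9 km)
E→F: 268.8 km  (cumulative 1647.7 km)
Total route length ≈ 1648 km.

1648 km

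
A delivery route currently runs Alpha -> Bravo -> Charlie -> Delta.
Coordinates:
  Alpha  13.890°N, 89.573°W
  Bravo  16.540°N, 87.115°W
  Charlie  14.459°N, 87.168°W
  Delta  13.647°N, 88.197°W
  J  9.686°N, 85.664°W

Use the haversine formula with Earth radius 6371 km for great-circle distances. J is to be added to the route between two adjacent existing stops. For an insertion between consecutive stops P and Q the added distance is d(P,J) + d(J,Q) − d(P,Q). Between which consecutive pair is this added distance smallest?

between Charlie and Delta

Added distance for inserting J between each consecutive pair:
Alpha–Bravo: 1014.7 km
Bravo–Charlie: 1102.0 km
Charlie–Delta: 931.9 km
Smallest added distance is 931.9 km, inserting between Charlie and Delta.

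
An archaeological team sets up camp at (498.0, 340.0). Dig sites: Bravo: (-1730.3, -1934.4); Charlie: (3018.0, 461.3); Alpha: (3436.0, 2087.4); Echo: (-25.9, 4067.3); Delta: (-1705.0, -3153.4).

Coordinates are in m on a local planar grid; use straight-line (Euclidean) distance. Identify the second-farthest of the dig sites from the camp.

Echo

Distance to each, sorted:
Delta: 4130.0 m
Echo: 3763.9 m
Alpha: 3418.4 m
Bravo: 3184.1 m
Charlie: 2522.9 m
The second-farthest is Echo at 3763.9 m.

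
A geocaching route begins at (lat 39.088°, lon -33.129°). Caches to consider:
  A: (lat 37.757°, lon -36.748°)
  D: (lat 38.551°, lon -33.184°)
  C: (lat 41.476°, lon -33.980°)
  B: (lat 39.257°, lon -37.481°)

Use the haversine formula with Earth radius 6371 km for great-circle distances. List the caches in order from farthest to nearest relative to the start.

B, A, C, D

Distance from the start at (lat 39.088°, lon -33.129°) to each:
B (lat 39.257°, lon -37.481°): 375.6 km
A (lat 37.757°, lon -36.748°): 348.2 km
C (lat 41.476°, lon -33.980°): 275.2 km
D (lat 38.551°, lon -33.184°): 59.9 km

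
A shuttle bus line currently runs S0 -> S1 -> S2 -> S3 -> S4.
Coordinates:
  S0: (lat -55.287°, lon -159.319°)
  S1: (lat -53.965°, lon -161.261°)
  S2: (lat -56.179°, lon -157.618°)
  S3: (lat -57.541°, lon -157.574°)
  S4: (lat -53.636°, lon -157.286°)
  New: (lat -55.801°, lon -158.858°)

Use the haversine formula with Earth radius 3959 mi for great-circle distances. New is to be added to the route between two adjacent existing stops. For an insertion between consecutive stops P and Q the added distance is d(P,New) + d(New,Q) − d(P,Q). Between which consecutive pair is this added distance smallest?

between S1 and S2

Added distance for inserting New between each consecutive pair:
S0–S1: 78.7 mi
S1–S2: 3.2 mi
S2–S3: 90.2 mi
S3–S4: 21.9 mi
Smallest added distance is 3.2 mi, inserting between S1 and S2.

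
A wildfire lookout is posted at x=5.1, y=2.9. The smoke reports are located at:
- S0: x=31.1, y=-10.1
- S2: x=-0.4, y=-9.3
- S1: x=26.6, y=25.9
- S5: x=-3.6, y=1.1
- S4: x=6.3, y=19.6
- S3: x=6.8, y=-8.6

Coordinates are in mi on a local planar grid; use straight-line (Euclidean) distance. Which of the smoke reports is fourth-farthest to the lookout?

S2

Distances from the lookout (x=5.1, y=2.9):
S1: 31.5 mi
S0: 29.1 mi
S4: 16.7 mi
S2: 13.4 mi
S3: 11.6 mi
S5: 8.9 mi
The fourth-farthest is S2 at 13.4 mi.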